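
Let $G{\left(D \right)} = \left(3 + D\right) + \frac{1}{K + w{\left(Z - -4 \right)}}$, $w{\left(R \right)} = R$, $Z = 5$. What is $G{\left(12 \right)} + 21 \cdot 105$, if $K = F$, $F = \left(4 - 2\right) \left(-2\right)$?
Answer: $\frac{11101}{5} \approx 2220.2$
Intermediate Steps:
$F = -4$ ($F = 2 \left(-2\right) = -4$)
$K = -4$
$G{\left(D \right)} = \frac{16}{5} + D$ ($G{\left(D \right)} = \left(3 + D\right) + \frac{1}{-4 + \left(5 - -4\right)} = \left(3 + D\right) + \frac{1}{-4 + \left(5 + 4\right)} = \left(3 + D\right) + \frac{1}{-4 + 9} = \left(3 + D\right) + \frac{1}{5} = \frac{16}{5} + D$)
$G{\left(12 \right)} + 21 \cdot 105 = \left(\frac{16}{5} + 12\right) + 21 \cdot 105 = \frac{76}{5} + 2205 = \frac{11101}{5}$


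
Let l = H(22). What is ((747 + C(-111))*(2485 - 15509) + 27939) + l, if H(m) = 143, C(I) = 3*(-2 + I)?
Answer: -5285710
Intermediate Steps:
C(I) = -6 + 3*I
l = 143
((747 + C(-111))*(2485 - 15509) + 27939) + l = ((747 + (-6 + 3*(-111)))*(2485 - 15509) + 27939) + 143 = ((747 + (-6 - 333))*(-13024) + 27939) + 143 = ((747 - 339)*(-13024) + 27939) + 143 = (408*(-13024) + 27939) + 143 = (-5313792 + 27939) + 143 = -5285853 + 143 = -5285710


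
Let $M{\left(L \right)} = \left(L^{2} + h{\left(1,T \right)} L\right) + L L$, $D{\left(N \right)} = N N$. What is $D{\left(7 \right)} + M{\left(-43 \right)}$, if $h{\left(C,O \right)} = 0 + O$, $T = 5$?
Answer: $3532$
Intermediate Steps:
$h{\left(C,O \right)} = O$
$D{\left(N \right)} = N^{2}$
$M{\left(L \right)} = 2 L^{2} + 5 L$ ($M{\left(L \right)} = \left(L^{2} + 5 L\right) + L L = \left(L^{2} + 5 L\right) + L^{2} = 2 L^{2} + 5 L$)
$D{\left(7 \right)} + M{\left(-43 \right)} = 7^{2} - 43 \left(5 + 2 \left(-43\right)\right) = 49 - 43 \left(5 - 86\right) = 49 - -3483 = 49 + 3483 = 3532$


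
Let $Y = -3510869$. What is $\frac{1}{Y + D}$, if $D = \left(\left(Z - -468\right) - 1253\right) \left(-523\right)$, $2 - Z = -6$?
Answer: $- \frac{1}{3104498} \approx -3.2211 \cdot 10^{-7}$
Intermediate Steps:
$Z = 8$ ($Z = 2 - -6 = 2 + 6 = 8$)
$D = 406371$ ($D = \left(\left(8 - -468\right) - 1253\right) \left(-523\right) = \left(\left(8 + 468\right) - 1253\right) \left(-523\right) = \left(476 - 1253\right) \left(-523\right) = \left(-777\right) \left(-523\right) = 406371$)
$\frac{1}{Y + D} = \frac{1}{-3510869 + 406371} = \frac{1}{-3104498} = - \frac{1}{3104498}$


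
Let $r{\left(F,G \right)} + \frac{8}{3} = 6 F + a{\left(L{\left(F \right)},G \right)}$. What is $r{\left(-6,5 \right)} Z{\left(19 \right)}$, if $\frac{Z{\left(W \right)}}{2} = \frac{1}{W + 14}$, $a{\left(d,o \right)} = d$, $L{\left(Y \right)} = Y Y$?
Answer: $- \frac{16}{99} \approx -0.16162$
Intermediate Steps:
$L{\left(Y \right)} = Y^{2}$
$r{\left(F,G \right)} = - \frac{8}{3} + F^{2} + 6 F$ ($r{\left(F,G \right)} = - \frac{8}{3} + \left(6 F + F^{2}\right) = - \frac{8}{3} + \left(F^{2} + 6 F\right) = - \frac{8}{3} + F^{2} + 6 F$)
$Z{\left(W \right)} = \frac{2}{14 + W}$ ($Z{\left(W \right)} = \frac{2}{W + 14} = \frac{2}{14 + W}$)
$r{\left(-6,5 \right)} Z{\left(19 \right)} = \left(- \frac{8}{3} + \left(-6\right)^{2} + 6 \left(-6\right)\right) \frac{2}{14 + 19} = \left(- \frac{8}{3} + 36 - 36\right) \frac{2}{33} = - \frac{8 \cdot 2 \cdot \frac{1}{33}}{3} = \left(- \frac{8}{3}\right) \frac{2}{33} = - \frac{16}{99}$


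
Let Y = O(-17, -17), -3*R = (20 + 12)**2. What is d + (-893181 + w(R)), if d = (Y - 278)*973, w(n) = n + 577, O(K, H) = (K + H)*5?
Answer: -3986548/3 ≈ -1.3289e+6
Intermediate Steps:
R = -1024/3 (R = -(20 + 12)**2/3 = -1/3*32**2 = -1/3*1024 = -1024/3 ≈ -341.33)
O(K, H) = 5*H + 5*K (O(K, H) = (H + K)*5 = 5*H + 5*K)
Y = -170 (Y = 5*(-17) + 5*(-17) = -85 - 85 = -170)
w(n) = 577 + n
d = -435904 (d = (-170 - 278)*973 = -448*973 = -435904)
d + (-893181 + w(R)) = -435904 + (-893181 + (577 - 1024/3)) = -435904 + (-893181 + 707/3) = -435904 - 2678836/3 = -3986548/3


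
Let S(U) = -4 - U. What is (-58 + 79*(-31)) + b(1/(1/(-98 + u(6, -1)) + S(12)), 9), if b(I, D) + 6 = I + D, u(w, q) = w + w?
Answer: -3448094/1377 ≈ -2504.1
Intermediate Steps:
u(w, q) = 2*w
b(I, D) = -6 + D + I (b(I, D) = -6 + (I + D) = -6 + (D + I) = -6 + D + I)
(-58 + 79*(-31)) + b(1/(1/(-98 + u(6, -1)) + S(12)), 9) = (-58 + 79*(-31)) + (-6 + 9 + 1/(1/(-98 + 2*6) + (-4 - 1*12))) = (-58 - 2449) + (-6 + 9 + 1/(1/(-98 + 12) + (-4 - 12))) = -2507 + (-6 + 9 + 1/(1/(-86) - 16)) = -2507 + (-6 + 9 + 1/(-1/86 - 16)) = -2507 + (-6 + 9 + 1/(-1377/86)) = -2507 + (-6 + 9 - 86/1377) = -2507 + 4045/1377 = -3448094/1377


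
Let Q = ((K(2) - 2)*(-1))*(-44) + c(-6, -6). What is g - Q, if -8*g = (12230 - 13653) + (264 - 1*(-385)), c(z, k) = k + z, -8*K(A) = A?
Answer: 831/4 ≈ 207.75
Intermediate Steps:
K(A) = -A/8
g = 387/4 (g = -((12230 - 13653) + (264 - 1*(-385)))/8 = -(-1423 + (264 + 385))/8 = -(-1423 + 649)/8 = -⅛*(-774) = 387/4 ≈ 96.750)
Q = -111 (Q = ((-⅛*2 - 2)*(-1))*(-44) + (-6 - 6) = ((-¼ - 2)*(-1))*(-44) - 12 = -9/4*(-1)*(-44) - 12 = (9/4)*(-44) - 12 = -99 - 12 = -111)
g - Q = 387/4 - 1*(-111) = 387/4 + 111 = 831/4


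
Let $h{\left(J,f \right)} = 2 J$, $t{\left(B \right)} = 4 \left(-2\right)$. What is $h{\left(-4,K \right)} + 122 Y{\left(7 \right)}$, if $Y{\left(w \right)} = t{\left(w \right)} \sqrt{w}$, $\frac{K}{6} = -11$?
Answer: $-8 - 976 \sqrt{7} \approx -2590.3$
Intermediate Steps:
$K = -66$ ($K = 6 \left(-11\right) = -66$)
$t{\left(B \right)} = -8$
$Y{\left(w \right)} = - 8 \sqrt{w}$
$h{\left(-4,K \right)} + 122 Y{\left(7 \right)} = 2 \left(-4\right) + 122 \left(- 8 \sqrt{7}\right) = -8 - 976 \sqrt{7}$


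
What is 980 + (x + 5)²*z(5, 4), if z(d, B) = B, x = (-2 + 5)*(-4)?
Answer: 1176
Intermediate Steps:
x = -12 (x = 3*(-4) = -12)
980 + (x + 5)²*z(5, 4) = 980 + (-12 + 5)²*4 = 980 + (-7)²*4 = 980 + 49*4 = 980 + 196 = 1176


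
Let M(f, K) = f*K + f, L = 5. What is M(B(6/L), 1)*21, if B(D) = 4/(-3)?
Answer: -56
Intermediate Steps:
B(D) = -4/3 (B(D) = 4*(-⅓) = -4/3)
M(f, K) = f + K*f (M(f, K) = K*f + f = f + K*f)
M(B(6/L), 1)*21 = -4*(1 + 1)/3*21 = -4/3*2*21 = -8/3*21 = -56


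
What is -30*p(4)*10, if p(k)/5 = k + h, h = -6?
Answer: 3000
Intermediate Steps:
p(k) = -30 + 5*k (p(k) = 5*(k - 6) = 5*(-6 + k) = -30 + 5*k)
-30*p(4)*10 = -30*(-30 + 5*4)*10 = -30*(-30 + 20)*10 = -30*(-10)*10 = 300*10 = 3000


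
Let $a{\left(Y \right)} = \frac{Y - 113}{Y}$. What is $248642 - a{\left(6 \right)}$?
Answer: $\frac{1491959}{6} \approx 2.4866 \cdot 10^{5}$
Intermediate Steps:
$a{\left(Y \right)} = \frac{-113 + Y}{Y}$
$248642 - a{\left(6 \right)} = 248642 - \frac{-113 + 6}{6} = 248642 - \frac{1}{6} \left(-107\right) = 248642 - - \frac{107}{6} = 248642 + \frac{107}{6} = \frac{1491959}{6}$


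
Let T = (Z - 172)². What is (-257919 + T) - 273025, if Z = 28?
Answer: -510208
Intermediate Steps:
T = 20736 (T = (28 - 172)² = (-144)² = 20736)
(-257919 + T) - 273025 = (-257919 + 20736) - 273025 = -237183 - 273025 = -510208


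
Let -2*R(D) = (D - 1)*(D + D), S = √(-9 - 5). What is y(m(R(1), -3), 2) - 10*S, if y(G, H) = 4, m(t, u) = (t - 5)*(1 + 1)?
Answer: 4 - 10*I*√14 ≈ 4.0 - 37.417*I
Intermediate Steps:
S = I*√14 (S = √(-14) = I*√14 ≈ 3.7417*I)
R(D) = -D*(-1 + D) (R(D) = -(D - 1)*(D + D)/2 = -(-1 + D)*2*D/2 = -D*(-1 + D))
m(t, u) = -10 + 2*t (m(t, u) = (-5 + t)*2 = -10 + 2*t)
y(m(R(1), -3), 2) - 10*S = 4 - 10*I*√14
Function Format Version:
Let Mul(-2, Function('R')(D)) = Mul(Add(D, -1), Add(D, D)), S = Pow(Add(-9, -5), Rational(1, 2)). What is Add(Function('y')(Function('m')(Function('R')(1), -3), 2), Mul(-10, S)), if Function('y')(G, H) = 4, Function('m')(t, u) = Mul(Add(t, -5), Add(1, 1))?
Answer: Add(4, Mul(-10, I, Pow(14, Rational(1, 2)))) ≈ Add(4.0000, Mul(-37.417, I))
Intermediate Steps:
S = Mul(I, Pow(14, Rational(1, 2))) (S = Pow(-14, Rational(1, 2)) = Mul(I, Pow(14, Rational(1, 2))) ≈ Mul(3.7417, I))
Function('R')(D) = Mul(-1, D, Add(-1, D)) (Function('R')(D) = Mul(Rational(-1, 2), Mul(Add(D, -1), Add(D, D))) = Mul(Rational(-1, 2), Mul(Add(-1, D), Mul(2, D))) = Mul(Rational(-1, 2), Mul(2, D, Add(-1, D))) = Mul(-1, D, Add(-1, D)))
Function('m')(t, u) = Add(-10, Mul(2, t)) (Function('m')(t, u) = Mul(Add(-5, t), 2) = Add(-10, Mul(2, t)))
Add(Function('y')(Function('m')(Function('R')(1), -3), 2), Mul(-10, S)) = Add(4, Mul(-10, Mul(I, Pow(14, Rational(1, 2))))) = Add(4, Mul(-10, I, Pow(14, Rational(1, 2))))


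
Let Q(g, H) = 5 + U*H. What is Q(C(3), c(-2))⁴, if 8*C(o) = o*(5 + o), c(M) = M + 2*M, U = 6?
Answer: 923521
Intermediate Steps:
c(M) = 3*M
C(o) = o*(5 + o)/8 (C(o) = (o*(5 + o))/8 = o*(5 + o)/8)
Q(g, H) = 5 + 6*H
Q(C(3), c(-2))⁴ = (5 + 6*(3*(-2)))⁴ = (5 + 6*(-6))⁴ = (5 - 36)⁴ = (-31)⁴ = 923521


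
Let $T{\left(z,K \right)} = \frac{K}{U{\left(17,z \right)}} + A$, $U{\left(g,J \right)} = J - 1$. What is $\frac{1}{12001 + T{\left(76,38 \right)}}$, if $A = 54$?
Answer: $\frac{75}{904163} \approx 8.295 \cdot 10^{-5}$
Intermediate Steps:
$U{\left(g,J \right)} = -1 + J$ ($U{\left(g,J \right)} = J - 1 = -1 + J$)
$T{\left(z,K \right)} = 54 + \frac{K}{-1 + z}$ ($T{\left(z,K \right)} = \frac{K}{-1 + z} + 54 = 54 + \frac{K}{-1 + z}$)
$\frac{1}{12001 + T{\left(76,38 \right)}} = \frac{1}{12001 + \frac{-54 + 38 + 54 \cdot 76}{-1 + 76}} = \frac{1}{12001 + \frac{-54 + 38 + 4104}{75}} = \frac{1}{12001 + \frac{1}{75} \cdot 4088} = \frac{1}{12001 + \frac{4088}{75}} = \frac{1}{\frac{904163}{75}} = \frac{75}{904163}$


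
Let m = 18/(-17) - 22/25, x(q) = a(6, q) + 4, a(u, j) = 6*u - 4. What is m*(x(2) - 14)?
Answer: -18128/425 ≈ -42.654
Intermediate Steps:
a(u, j) = -4 + 6*u
x(q) = 36 (x(q) = (-4 + 6*6) + 4 = (-4 + 36) + 4 = 32 + 4 = 36)
m = -824/425 (m = 18*(-1/17) - 22*1/25 = -18/17 - 22/25 = -824/425 ≈ -1.9388)
m*(x(2) - 14) = -824*(36 - 14)/425 = -824/425*22 = -18128/425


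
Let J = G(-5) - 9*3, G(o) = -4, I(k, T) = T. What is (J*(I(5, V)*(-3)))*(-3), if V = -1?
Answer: 279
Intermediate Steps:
J = -31 (J = -4 - 9*3 = -4 - 27 = -31)
(J*(I(5, V)*(-3)))*(-3) = -(-31)*(-3)*(-3) = -31*3*(-3) = -93*(-3) = 279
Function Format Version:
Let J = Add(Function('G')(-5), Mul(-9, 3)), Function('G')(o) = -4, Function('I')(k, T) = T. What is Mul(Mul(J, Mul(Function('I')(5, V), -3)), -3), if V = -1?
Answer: 279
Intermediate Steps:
J = -31 (J = Add(-4, Mul(-9, 3)) = Add(-4, -27) = -31)
Mul(Mul(J, Mul(Function('I')(5, V), -3)), -3) = Mul(Mul(-31, Mul(-1, -3)), -3) = Mul(Mul(-31, 3), -3) = Mul(-93, -3) = 279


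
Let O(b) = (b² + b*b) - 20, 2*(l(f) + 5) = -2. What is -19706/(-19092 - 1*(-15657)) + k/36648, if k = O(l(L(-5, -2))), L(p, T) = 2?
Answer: 60197009/10490490 ≈ 5.7382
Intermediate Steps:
l(f) = -6 (l(f) = -5 + (½)*(-2) = -5 - 1 = -6)
O(b) = -20 + 2*b² (O(b) = (b² + b²) - 20 = 2*b² - 20 = -20 + 2*b²)
k = 52 (k = -20 + 2*(-6)² = -20 + 2*36 = -20 + 72 = 52)
-19706/(-19092 - 1*(-15657)) + k/36648 = -19706/(-19092 - 1*(-15657)) + 52/36648 = -19706/(-19092 + 15657) + 52*(1/36648) = -19706/(-3435) + 13/9162 = -19706*(-1/3435) + 13/9162 = 19706/3435 + 13/9162 = 60197009/10490490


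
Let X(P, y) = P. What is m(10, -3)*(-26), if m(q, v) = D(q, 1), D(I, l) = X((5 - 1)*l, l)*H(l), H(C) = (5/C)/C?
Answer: -520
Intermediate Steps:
H(C) = 5/C²
D(I, l) = 20/l (D(I, l) = ((5 - 1)*l)*(5/l²) = (4*l)*(5/l²) = 20/l)
m(q, v) = 20 (m(q, v) = 20/1 = 20*1 = 20)
m(10, -3)*(-26) = 20*(-26) = -520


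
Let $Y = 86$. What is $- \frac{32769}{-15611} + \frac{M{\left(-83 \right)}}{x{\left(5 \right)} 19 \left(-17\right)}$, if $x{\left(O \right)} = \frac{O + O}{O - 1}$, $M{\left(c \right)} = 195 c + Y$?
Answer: $\frac{32680289}{1483045} \approx 22.036$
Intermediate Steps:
$M{\left(c \right)} = 86 + 195 c$ ($M{\left(c \right)} = 195 c + 86 = 86 + 195 c$)
$x{\left(O \right)} = \frac{2 O}{-1 + O}$
$- \frac{32769}{-15611} + \frac{M{\left(-83 \right)}}{x{\left(5 \right)} 19 \left(-17\right)} = - \frac{32769}{-15611} + \frac{86 + 195 \left(-83\right)}{2 \cdot 5 \frac{1}{-1 + 5} \cdot 19 \left(-17\right)} = \left(-32769\right) \left(- \frac{1}{15611}\right) + \frac{86 - 16185}{2 \cdot 5 \cdot \frac{1}{4} \cdot 19 \left(-17\right)} = \frac{32769}{15611} - \frac{16099}{2 \cdot 5 \cdot \frac{1}{4} \cdot 19 \left(-17\right)} = \frac{32769}{15611} - \frac{16099}{\frac{5}{2} \cdot 19 \left(-17\right)} = \frac{32769}{15611} - \frac{16099}{\frac{95}{2} \left(-17\right)} = \frac{32769}{15611} - \frac{16099}{- \frac{1615}{2}} = \frac{32769}{15611} - - \frac{1894}{95} = \frac{32769}{15611} + \frac{1894}{95} = \frac{32680289}{1483045}$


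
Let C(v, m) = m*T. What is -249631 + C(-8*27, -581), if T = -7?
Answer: -245564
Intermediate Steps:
C(v, m) = -7*m (C(v, m) = m*(-7) = -7*m)
-249631 + C(-8*27, -581) = -249631 - 7*(-581) = -249631 + 4067 = -245564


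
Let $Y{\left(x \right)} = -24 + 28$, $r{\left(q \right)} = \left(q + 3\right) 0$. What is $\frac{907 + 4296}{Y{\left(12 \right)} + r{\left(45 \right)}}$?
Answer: $\frac{5203}{4} \approx 1300.8$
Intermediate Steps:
$r{\left(q \right)} = 0$ ($r{\left(q \right)} = \left(3 + q\right) 0 = 0$)
$Y{\left(x \right)} = 4$
$\frac{907 + 4296}{Y{\left(12 \right)} + r{\left(45 \right)}} = \frac{907 + 4296}{4 + 0} = \frac{5203}{4}$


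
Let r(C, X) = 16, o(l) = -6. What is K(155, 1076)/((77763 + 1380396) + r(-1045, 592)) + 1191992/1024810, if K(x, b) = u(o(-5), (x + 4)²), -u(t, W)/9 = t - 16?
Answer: 173833584698/149435232175 ≈ 1.1633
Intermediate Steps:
u(t, W) = 144 - 9*t (u(t, W) = -9*(t - 16) = -9*(-16 + t) = 144 - 9*t)
K(x, b) = 198 (K(x, b) = 144 - 9*(-6) = 144 + 54 = 198)
K(155, 1076)/((77763 + 1380396) + r(-1045, 592)) + 1191992/1024810 = 198/((77763 + 1380396) + 16) + 1191992/1024810 = 198/(1458159 + 16) + 1191992*(1/1024810) = 198/1458175 + 595996/512405 = 173833584698/149435232175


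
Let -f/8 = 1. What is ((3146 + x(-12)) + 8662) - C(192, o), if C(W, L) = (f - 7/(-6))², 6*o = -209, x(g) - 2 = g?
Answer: 423047/36 ≈ 11751.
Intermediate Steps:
f = -8 (f = -8*1 = -8)
x(g) = 2 + g
o = -209/6 (o = (⅙)*(-209) = -209/6 ≈ -34.833)
C(W, L) = 1681/36 (C(W, L) = (-8 - 7/(-6))² = (-8 - 7*(-⅙))² = (-8 + 7/6)² = (-41/6)² = 1681/36)
((3146 + x(-12)) + 8662) - C(192, o) = ((3146 + (2 - 12)) + 8662) - 1*1681/36 = ((3146 - 10) + 8662) - 1681/36 = (3136 + 8662) - 1681/36 = 11798 - 1681/36 = 423047/36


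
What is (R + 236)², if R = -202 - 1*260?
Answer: 51076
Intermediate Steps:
R = -462 (R = -202 - 260 = -462)
(R + 236)² = (-462 + 236)² = (-226)² = 51076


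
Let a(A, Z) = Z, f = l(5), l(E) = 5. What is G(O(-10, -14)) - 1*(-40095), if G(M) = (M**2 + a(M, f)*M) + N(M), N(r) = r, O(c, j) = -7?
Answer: 40102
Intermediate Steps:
f = 5
G(M) = M**2 + 6*M (G(M) = (M**2 + 5*M) + M = M**2 + 6*M)
G(O(-10, -14)) - 1*(-40095) = -7*(6 - 7) - 1*(-40095) = -7*(-1) + 40095 = 7 + 40095 = 40102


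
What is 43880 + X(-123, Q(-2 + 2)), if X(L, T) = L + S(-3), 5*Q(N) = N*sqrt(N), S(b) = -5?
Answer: 43752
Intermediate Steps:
Q(N) = N**(3/2)/5 (Q(N) = (N*sqrt(N))/5 = N**(3/2)/5)
X(L, T) = -5 + L (X(L, T) = L - 5 = -5 + L)
43880 + X(-123, Q(-2 + 2)) = 43880 + (-5 - 123) = 43880 - 128 = 43752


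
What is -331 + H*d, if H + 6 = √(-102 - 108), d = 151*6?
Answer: -5767 + 906*I*√210 ≈ -5767.0 + 13129.0*I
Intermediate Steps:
d = 906
H = -6 + I*√210 (H = -6 + √(-102 - 108) = -6 + √(-210) = -6 + I*√210 ≈ -6.0 + 14.491*I)
-331 + H*d = -331 + (-6 + I*√210)*906 = -331 + (-5436 + 906*I*√210) = -5767 + 906*I*√210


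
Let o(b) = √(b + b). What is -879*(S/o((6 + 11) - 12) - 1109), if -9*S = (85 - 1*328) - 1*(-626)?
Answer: 974811 + 112219*√10/30 ≈ 9.8664e+5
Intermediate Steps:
o(b) = √2*√b (o(b) = √(2*b) = √2*√b)
S = -383/9 (S = -((85 - 1*328) - 1*(-626))/9 = -((85 - 328) + 626)/9 = -(-243 + 626)/9 = -⅑*383 = -383/9 ≈ -42.556)
-879*(S/o((6 + 11) - 12) - 1109) = -879*(-383*√2/(2*√((6 + 11) - 12))/9 - 1109) = -879*(-383*√2/(2*√(17 - 12))/9 - 1109) = -879*(-383*√10/10/9 - 1109) = -879*(-383*√10/90 - 1109) = -879*(-1109 - 383*√10/90) = 974811 + 112219*√10/30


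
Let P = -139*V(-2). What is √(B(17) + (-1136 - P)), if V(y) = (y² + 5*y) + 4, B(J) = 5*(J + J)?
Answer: 2*I*√311 ≈ 35.27*I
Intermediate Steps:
B(J) = 10*J (B(J) = 5*(2*J) = 10*J)
V(y) = 4 + y² + 5*y
P = 278 (P = -139*(4 + (-2)² + 5*(-2)) = -139*(4 + 4 - 10) = -139*(-2) = 278)
√(B(17) + (-1136 - P)) = √(10*17 + (-1136 - 1*278)) = √(170 + (-1136 - 278)) = √(170 - 1414) = √(-1244) = 2*I*√311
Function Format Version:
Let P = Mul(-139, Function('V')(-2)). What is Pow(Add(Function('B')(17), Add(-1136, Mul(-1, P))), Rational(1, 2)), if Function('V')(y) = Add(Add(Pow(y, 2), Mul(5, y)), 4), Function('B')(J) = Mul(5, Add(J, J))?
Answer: Mul(2, I, Pow(311, Rational(1, 2))) ≈ Mul(35.270, I)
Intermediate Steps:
Function('B')(J) = Mul(10, J) (Function('B')(J) = Mul(5, Mul(2, J)) = Mul(10, J))
Function('V')(y) = Add(4, Pow(y, 2), Mul(5, y))
P = 278 (P = Mul(-139, Add(4, Pow(-2, 2), Mul(5, -2))) = Mul(-139, Add(4, 4, -10)) = Mul(-139, -2) = 278)
Pow(Add(Function('B')(17), Add(-1136, Mul(-1, P))), Rational(1, 2)) = Pow(Add(Mul(10, 17), Add(-1136, Mul(-1, 278))), Rational(1, 2)) = Pow(Add(170, Add(-1136, -278)), Rational(1, 2)) = Pow(Add(170, -1414), Rational(1, 2)) = Pow(-1244, Rational(1, 2)) = Mul(2, I, Pow(311, Rational(1, 2)))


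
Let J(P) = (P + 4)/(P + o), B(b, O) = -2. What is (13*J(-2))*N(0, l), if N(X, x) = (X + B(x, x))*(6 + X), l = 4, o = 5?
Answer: -104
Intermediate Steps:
J(P) = (4 + P)/(5 + P) (J(P) = (P + 4)/(P + 5) = (4 + P)/(5 + P))
N(X, x) = (-2 + X)*(6 + X) (N(X, x) = (X - 2)*(6 + X) = (-2 + X)*(6 + X))
(13*J(-2))*N(0, l) = (13*((4 - 2)/(5 - 2)))*(-12 + 0**2 + 4*0) = (13*(2/3))*(-12 + 0 + 0) = (13*((1/3)*2))*(-12) = (13*(2/3))*(-12) = (26/3)*(-12) = -104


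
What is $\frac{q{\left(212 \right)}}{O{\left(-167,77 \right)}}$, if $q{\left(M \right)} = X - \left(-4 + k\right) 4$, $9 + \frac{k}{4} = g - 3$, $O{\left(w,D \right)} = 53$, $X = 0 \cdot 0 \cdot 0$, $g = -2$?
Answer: $\frac{240}{53} \approx 4.5283$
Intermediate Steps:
$X = 0$ ($X = 0 \cdot 0 = 0$)
$k = -56$ ($k = -36 + 4 \left(-2 - 3\right) = -36 + 4 \left(-5\right) = -36 - 20 = -56$)
$q{\left(M \right)} = 240$ ($q{\left(M \right)} = 0 - \left(-4 - 56\right) 4 = 0 - \left(-60\right) 4 = 0 - -240 = 0 + 240 = 240$)
$\frac{q{\left(212 \right)}}{O{\left(-167,77 \right)}} = \frac{240}{53}$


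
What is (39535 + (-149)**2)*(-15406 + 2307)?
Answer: -808679864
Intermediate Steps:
(39535 + (-149)**2)*(-15406 + 2307) = (39535 + 22201)*(-13099) = 61736*(-13099) = -808679864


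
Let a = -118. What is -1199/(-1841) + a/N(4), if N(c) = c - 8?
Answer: 111017/3682 ≈ 30.151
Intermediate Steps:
N(c) = -8 + c
-1199/(-1841) + a/N(4) = -1199/(-1841) - 118/(-8 + 4) = -1199*(-1/1841) - 118/(-4) = 1199/1841 - 118*(-¼) = 1199/1841 + 59/2 = 111017/3682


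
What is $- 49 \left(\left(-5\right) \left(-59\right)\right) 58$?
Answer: $-838390$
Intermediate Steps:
$- 49 \left(\left(-5\right) \left(-59\right)\right) 58 = \left(-49\right) 295 \cdot 58 = \left(-14455\right) 58 = -838390$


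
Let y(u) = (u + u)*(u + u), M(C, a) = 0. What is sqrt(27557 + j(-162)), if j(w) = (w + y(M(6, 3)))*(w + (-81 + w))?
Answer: sqrt(93167) ≈ 305.23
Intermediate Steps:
y(u) = 4*u**2 (y(u) = (2*u)*(2*u) = 4*u**2)
j(w) = w*(-81 + 2*w) (j(w) = (w + 4*0**2)*(w + (-81 + w)) = (w + 4*0)*(-81 + 2*w) = (w + 0)*(-81 + 2*w) = w*(-81 + 2*w))
sqrt(27557 + j(-162)) = sqrt(27557 - 162*(-81 + 2*(-162))) = sqrt(27557 - 162*(-81 - 324)) = sqrt(27557 - 162*(-405)) = sqrt(27557 + 65610) = sqrt(93167)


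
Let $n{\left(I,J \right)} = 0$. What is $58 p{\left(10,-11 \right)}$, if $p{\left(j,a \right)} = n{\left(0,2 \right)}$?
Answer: $0$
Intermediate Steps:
$p{\left(j,a \right)} = 0$
$58 p{\left(10,-11 \right)} = 58 \cdot 0 = 0$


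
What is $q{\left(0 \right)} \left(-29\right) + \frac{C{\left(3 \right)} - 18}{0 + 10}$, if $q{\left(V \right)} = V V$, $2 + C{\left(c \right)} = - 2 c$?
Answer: $- \frac{13}{5} \approx -2.6$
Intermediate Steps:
$C{\left(c \right)} = -2 - 2 c$
$q{\left(V \right)} = V^{2}$
$q{\left(0 \right)} \left(-29\right) + \frac{C{\left(3 \right)} - 18}{0 + 10} = 0^{2} \left(-29\right) + \frac{\left(-2 - 6\right) - 18}{0 + 10} = 0 \left(-29\right) + \frac{\left(-2 - 6\right) - 18}{10} = 0 + \left(-8 - 18\right) \frac{1}{10} = 0 - \frac{13}{5} = - \frac{13}{5}$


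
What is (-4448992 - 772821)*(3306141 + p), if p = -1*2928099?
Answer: -1974064630146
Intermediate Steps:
p = -2928099
(-4448992 - 772821)*(3306141 + p) = (-4448992 - 772821)*(3306141 - 2928099) = -5221813*378042 = -1974064630146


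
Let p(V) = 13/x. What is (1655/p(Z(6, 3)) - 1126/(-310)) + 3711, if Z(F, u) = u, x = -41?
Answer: -3032541/2015 ≈ -1505.0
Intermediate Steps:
p(V) = -13/41 (p(V) = 13/(-41) = 13*(-1/41) = -13/41)
(1655/p(Z(6, 3)) - 1126/(-310)) + 3711 = (1655/(-13/41) - 1126/(-310)) + 3711 = (1655*(-41/13) - 1126*(-1/310)) + 3711 = (-67855/13 + 563/155) + 3711 = -10510206/2015 + 3711 = -3032541/2015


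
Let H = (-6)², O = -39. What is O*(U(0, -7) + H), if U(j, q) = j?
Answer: -1404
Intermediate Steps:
H = 36
O*(U(0, -7) + H) = -39*(0 + 36) = -39*36 = -1404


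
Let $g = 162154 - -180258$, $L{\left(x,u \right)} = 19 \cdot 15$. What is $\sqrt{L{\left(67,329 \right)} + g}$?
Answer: $\sqrt{342697} \approx 585.4$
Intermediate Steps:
$L{\left(x,u \right)} = 285$
$g = 342412$ ($g = 162154 + 180258 = 342412$)
$\sqrt{L{\left(67,329 \right)} + g} = \sqrt{285 + 342412} = \sqrt{342697}$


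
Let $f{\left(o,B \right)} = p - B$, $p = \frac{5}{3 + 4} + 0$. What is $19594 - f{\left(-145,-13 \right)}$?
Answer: $\frac{137062}{7} \approx 19580.0$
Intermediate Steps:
$p = \frac{5}{7}$ ($p = \frac{5}{7} + 0 = \frac{5}{7} \approx 0.71429$)
$f{\left(o,B \right)} = \frac{5}{7} - B$
$19594 - f{\left(-145,-13 \right)} = 19594 - \left(\frac{5}{7} - -13\right) = 19594 - \left(\frac{5}{7} + 13\right) = 19594 - \frac{96}{7} = \frac{137062}{7}$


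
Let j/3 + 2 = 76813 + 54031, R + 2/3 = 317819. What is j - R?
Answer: 224123/3 ≈ 74708.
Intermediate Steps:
R = 953455/3 (R = -⅔ + 317819 = 953455/3 ≈ 3.1782e+5)
j = 392526 (j = -6 + 3*(76813 + 54031) = -6 + 3*130844 = -6 + 392532 = 392526)
j - R = 392526 - 1*953455/3 = 392526 - 953455/3 = 224123/3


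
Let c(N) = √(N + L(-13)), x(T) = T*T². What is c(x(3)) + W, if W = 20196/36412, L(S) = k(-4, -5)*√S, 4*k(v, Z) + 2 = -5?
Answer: 5049/9103 + √(108 - 7*I*√13)/2 ≈ 5.7857 - 0.6031*I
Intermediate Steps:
k(v, Z) = -7/4 (k(v, Z) = -½ + (¼)*(-5) = -½ - 5/4 = -7/4)
L(S) = -7*√S/4
W = 5049/9103 (W = 20196*(1/36412) = 5049/9103 ≈ 0.55465)
x(T) = T³
c(N) = √(N - 7*I*√13/4)
c(x(3)) + W = √(4*3³ - 7*I*√13)/2 + 5049/9103 = √(4*27 - 7*I*√13)/2 + 5049/9103 = √(108 - 7*I*√13)/2 + 5049/9103 = 5049/9103 + √(108 - 7*I*√13)/2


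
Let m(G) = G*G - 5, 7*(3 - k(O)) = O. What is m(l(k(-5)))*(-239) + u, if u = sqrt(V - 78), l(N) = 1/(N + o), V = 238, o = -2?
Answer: 160369/144 + 4*sqrt(10) ≈ 1126.3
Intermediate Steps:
k(O) = 3 - O/7
l(N) = 1/(-2 + N) (l(N) = 1/(N - 2) = 1/(-2 + N))
m(G) = -5 + G**2 (m(G) = G**2 - 5 = -5 + G**2)
u = 4*sqrt(10) (u = sqrt(238 - 78) = sqrt(160) = 4*sqrt(10) ≈ 12.649)
m(l(k(-5)))*(-239) + u = (-5 + (1/(-2 + (3 - 1/7*(-5))))**2)*(-239) + 4*sqrt(10) = (-5 + (1/(-2 + (3 + 5/7)))**2)*(-239) + 4*sqrt(10) = (-5 + (1/(-2 + 26/7))**2)*(-239) + 4*sqrt(10) = (-5 + (1/(12/7))**2)*(-239) + 4*sqrt(10) = (-5 + (7/12)**2)*(-239) + 4*sqrt(10) = (-5 + 49/144)*(-239) + 4*sqrt(10) = -671/144*(-239) + 4*sqrt(10) = 160369/144 + 4*sqrt(10)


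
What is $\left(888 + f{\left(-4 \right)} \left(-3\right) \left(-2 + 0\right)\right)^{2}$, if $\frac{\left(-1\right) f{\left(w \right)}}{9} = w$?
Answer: $1218816$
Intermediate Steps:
$f{\left(w \right)} = - 9 w$
$\left(888 + f{\left(-4 \right)} \left(-3\right) \left(-2 + 0\right)\right)^{2} = \left(888 + \left(-9\right) \left(-4\right) \left(-3\right) \left(-2 + 0\right)\right)^{2} = \left(888 + 36 \left(-3\right) \left(-2\right)\right)^{2} = \left(888 - -216\right)^{2} = \left(888 + 216\right)^{2} = 1104^{2} = 1218816$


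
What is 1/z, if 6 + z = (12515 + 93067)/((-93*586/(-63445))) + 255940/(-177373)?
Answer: 1611078959/198014616269271 ≈ 8.1362e-6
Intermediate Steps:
z = 198014616269271/1611078959 (z = -6 + ((12515 + 93067)/((-93*586/(-63445))) + 255940/(-177373)) = -6 + (105582/((-54498*(-1/63445))) + 255940*(-1/177373)) = -6 + (105582/(54498/63445) - 255940/177373) = -6 + (105582*(63445/54498) - 255940/177373) = -6 + (1116441665/9083 - 255940/177373) = -6 + 198024282743025/1611078959 = 198014616269271/1611078959 ≈ 1.2291e+5)
1/z = 1/(198014616269271/1611078959) = 1611078959/198014616269271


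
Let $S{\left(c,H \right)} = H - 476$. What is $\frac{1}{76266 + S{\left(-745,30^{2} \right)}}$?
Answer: $\frac{1}{76690} \approx 1.304 \cdot 10^{-5}$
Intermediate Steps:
$S{\left(c,H \right)} = -476 + H$
$\frac{1}{76266 + S{\left(-745,30^{2} \right)}} = \frac{1}{76266 - \left(476 - 30^{2}\right)} = \frac{1}{76266 + \left(-476 + 900\right)} = \frac{1}{76266 + 424} = \frac{1}{76690}$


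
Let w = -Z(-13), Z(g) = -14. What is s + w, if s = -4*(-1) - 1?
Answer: 17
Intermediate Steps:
s = 3 (s = 4 - 1 = 3)
w = 14 (w = -1*(-14) = 14)
s + w = 3 + 14 = 17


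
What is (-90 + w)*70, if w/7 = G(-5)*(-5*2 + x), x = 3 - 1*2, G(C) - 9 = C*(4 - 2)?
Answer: -1890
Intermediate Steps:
G(C) = 9 + 2*C (G(C) = 9 + C*(4 - 2) = 9 + C*2 = 9 + 2*C)
x = 1 (x = 3 - 2 = 1)
w = 63 (w = 7*((9 + 2*(-5))*(-5*2 + 1)) = 7*((9 - 10)*(-10 + 1)) = 7*(-1*(-9)) = 7*9 = 63)
(-90 + w)*70 = (-90 + 63)*70 = -27*70 = -1890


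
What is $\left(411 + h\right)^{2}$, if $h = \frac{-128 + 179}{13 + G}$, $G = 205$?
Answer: $\frac{8036943201}{47524} \approx 1.6911 \cdot 10^{5}$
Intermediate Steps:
$h = \frac{51}{218}$ ($h = \frac{-128 + 179}{13 + 205} = \frac{51}{218} \approx 0.23394$)
$\left(411 + h\right)^{2} = \left(411 + \frac{51}{218}\right)^{2} = \left(\frac{89649}{218}\right)^{2} = \frac{8036943201}{47524}$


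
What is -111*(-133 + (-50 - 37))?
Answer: 24420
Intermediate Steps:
-111*(-133 + (-50 - 37)) = -111*(-133 - 87) = -111*(-220) = 24420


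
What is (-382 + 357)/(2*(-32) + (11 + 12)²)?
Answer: -5/93 ≈ -0.053763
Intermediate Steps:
(-382 + 357)/(2*(-32) + (11 + 12)²) = -25/(-64 + 23²) = -25/(-64 + 529) = -25/465 = -25*1/465 = -5/93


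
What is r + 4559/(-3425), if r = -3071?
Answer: -10522734/3425 ≈ -3072.3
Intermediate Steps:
r + 4559/(-3425) = -3071 + 4559/(-3425) = -3071 + 4559*(-1/3425) = -3071 - 4559/3425 = -10522734/3425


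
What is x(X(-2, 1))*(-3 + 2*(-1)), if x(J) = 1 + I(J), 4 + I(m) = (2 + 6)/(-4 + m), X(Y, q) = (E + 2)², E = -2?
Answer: 25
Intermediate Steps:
X(Y, q) = 0 (X(Y, q) = (-2 + 2)² = 0² = 0)
I(m) = -4 + 8/(-4 + m) (I(m) = -4 + (2 + 6)/(-4 + m) = -4 + 8/(-4 + m))
x(J) = 1 + 4*(6 - J)/(-4 + J)
x(X(-2, 1))*(-3 + 2*(-1)) = ((20 - 3*0)/(-4 + 0))*(-3 + 2*(-1)) = ((20 + 0)/(-4))*(-3 - 2) = -¼*20*(-5) = -5*(-5) = 25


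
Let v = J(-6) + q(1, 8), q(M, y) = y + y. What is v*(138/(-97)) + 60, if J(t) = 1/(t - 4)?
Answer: 18129/485 ≈ 37.379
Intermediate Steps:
q(M, y) = 2*y
J(t) = 1/(-4 + t)
v = 159/10 (v = 1/(-4 - 6) + 2*8 = 1/(-10) + 16 = -1/10 + 16 = 159/10 ≈ 15.900)
v*(138/(-97)) + 60 = 159*(138/(-97))/10 + 60 = 159*(138*(-1/97))/10 + 60 = (159/10)*(-138/97) + 60 = -10971/485 + 60 = 18129/485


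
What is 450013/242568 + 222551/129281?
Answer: 112161881621/31359433608 ≈ 3.5767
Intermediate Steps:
450013/242568 + 222551/129281 = 112161881621/31359433608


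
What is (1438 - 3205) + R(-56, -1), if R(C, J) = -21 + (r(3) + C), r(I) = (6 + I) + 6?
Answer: -1829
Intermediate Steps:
r(I) = 12 + I
R(C, J) = -6 + C (R(C, J) = -21 + ((12 + 3) + C) = -21 + (15 + C) = -6 + C)
(1438 - 3205) + R(-56, -1) = (1438 - 3205) + (-6 - 56) = -1767 - 62 = -1829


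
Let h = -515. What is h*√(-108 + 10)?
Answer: -3605*I*√2 ≈ -5098.2*I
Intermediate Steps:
h*√(-108 + 10) = -515*√(-108 + 10) = -3605*I*√2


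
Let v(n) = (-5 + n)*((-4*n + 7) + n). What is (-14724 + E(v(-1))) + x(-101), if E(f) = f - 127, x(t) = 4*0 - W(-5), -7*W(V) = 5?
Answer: -104372/7 ≈ -14910.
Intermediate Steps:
W(V) = -5/7 (W(V) = -⅐*5 = -5/7)
v(n) = (-5 + n)*(7 - 3*n) (v(n) = (-5 + n)*((7 - 4*n) + n) = (-5 + n)*(7 - 3*n))
x(t) = 5/7 (x(t) = 4*0 - 1*(-5/7) = 0 + 5/7 = 5/7)
E(f) = -127 + f
(-14724 + E(v(-1))) + x(-101) = (-14724 + (-127 + (-35 - 3*(-1)² + 22*(-1)))) + 5/7 = (-14724 + (-127 + (-35 - 3*1 - 22))) + 5/7 = (-14724 + (-127 + (-35 - 3 - 22))) + 5/7 = (-14724 + (-127 - 60)) + 5/7 = (-14724 - 187) + 5/7 = -14911 + 5/7 = -104372/7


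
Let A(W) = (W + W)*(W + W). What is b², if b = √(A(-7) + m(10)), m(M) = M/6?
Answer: 593/3 ≈ 197.67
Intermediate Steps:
m(M) = M/6 (m(M) = M*(⅙) = M/6)
A(W) = 4*W² (A(W) = (2*W)*(2*W) = 4*W²)
b = √1779/3 (b = √(4*(-7)² + (⅙)*10) = √(4*49 + 5/3) = √(196 + 5/3) = √(593/3) = √1779/3 ≈ 14.059)
b² = (√1779/3)² = 593/3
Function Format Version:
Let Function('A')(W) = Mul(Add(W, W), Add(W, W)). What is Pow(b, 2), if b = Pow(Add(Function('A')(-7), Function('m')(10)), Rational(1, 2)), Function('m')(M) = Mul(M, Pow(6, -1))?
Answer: Rational(593, 3) ≈ 197.67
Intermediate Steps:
Function('m')(M) = Mul(Rational(1, 6), M) (Function('m')(M) = Mul(M, Rational(1, 6)) = Mul(Rational(1, 6), M))
Function('A')(W) = Mul(4, Pow(W, 2)) (Function('A')(W) = Mul(Mul(2, W), Mul(2, W)) = Mul(4, Pow(W, 2)))
b = Mul(Rational(1, 3), Pow(1779, Rational(1, 2))) (b = Pow(Add(Mul(4, Pow(-7, 2)), Mul(Rational(1, 6), 10)), Rational(1, 2)) = Pow(Add(Mul(4, 49), Rational(5, 3)), Rational(1, 2)) = Pow(Add(196, Rational(5, 3)), Rational(1, 2)) = Pow(Rational(593, 3), Rational(1, 2)) = Mul(Rational(1, 3), Pow(1779, Rational(1, 2))) ≈ 14.059)
Pow(b, 2) = Pow(Mul(Rational(1, 3), Pow(1779, Rational(1, 2))), 2) = Rational(593, 3)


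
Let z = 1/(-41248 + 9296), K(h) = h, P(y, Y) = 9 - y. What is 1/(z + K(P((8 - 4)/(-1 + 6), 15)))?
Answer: 159760/1310027 ≈ 0.12195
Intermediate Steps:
z = -1/31952 (z = 1/(-31952) = -1/31952 ≈ -3.1297e-5)
1/(z + K(P((8 - 4)/(-1 + 6), 15))) = 1/(-1/31952 + (9 - (8 - 4)/(-1 + 6))) = 1/(-1/31952 + (9 - 4/5)) = 1/(-1/31952 + (9 - 1*⅘)) = 1/(-1/31952 + (9 - ⅘)) = 1/(-1/31952 + 41/5) = 1/(1310027/159760) = 159760/1310027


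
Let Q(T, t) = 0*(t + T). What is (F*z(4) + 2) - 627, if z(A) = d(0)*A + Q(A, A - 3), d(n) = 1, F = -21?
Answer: -709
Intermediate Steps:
Q(T, t) = 0 (Q(T, t) = 0*(T + t) = 0)
z(A) = A (z(A) = 1*A + 0 = A + 0 = A)
(F*z(4) + 2) - 627 = (-21*4 + 2) - 627 = (-84 + 2) - 627 = -82 - 627 = -709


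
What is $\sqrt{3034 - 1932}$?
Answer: $\sqrt{1102} \approx 33.196$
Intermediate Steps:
$\sqrt{3034 - 1932} = \sqrt{1102}$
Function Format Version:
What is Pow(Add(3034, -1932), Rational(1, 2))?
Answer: Pow(1102, Rational(1, 2)) ≈ 33.196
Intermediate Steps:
Pow(Add(3034, -1932), Rational(1, 2)) = Pow(1102, Rational(1, 2))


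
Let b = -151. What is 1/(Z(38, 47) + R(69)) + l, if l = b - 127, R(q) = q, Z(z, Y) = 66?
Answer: -37529/135 ≈ -277.99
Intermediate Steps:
l = -278 (l = -151 - 127 = -278)
1/(Z(38, 47) + R(69)) + l = 1/(66 + 69) - 278 = 1/135 - 278 = -37529/135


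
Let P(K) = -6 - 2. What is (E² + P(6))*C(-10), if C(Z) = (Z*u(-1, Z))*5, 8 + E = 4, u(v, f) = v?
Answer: 400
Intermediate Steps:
E = -4 (E = -8 + 4 = -4)
C(Z) = -5*Z (C(Z) = (Z*(-1))*5 = -Z*5 = -5*Z)
P(K) = -8
(E² + P(6))*C(-10) = ((-4)² - 8)*(-5*(-10)) = (16 - 8)*50 = 8*50 = 400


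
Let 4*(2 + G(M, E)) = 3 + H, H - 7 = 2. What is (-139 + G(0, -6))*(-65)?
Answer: 8970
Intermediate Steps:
H = 9 (H = 7 + 2 = 9)
G(M, E) = 1 (G(M, E) = -2 + (3 + 9)/4 = -2 + (¼)*12 = -2 + 3 = 1)
(-139 + G(0, -6))*(-65) = (-139 + 1)*(-65) = -138*(-65) = 8970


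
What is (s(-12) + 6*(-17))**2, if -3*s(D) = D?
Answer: 9604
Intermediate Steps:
s(D) = -D/3
(s(-12) + 6*(-17))**2 = (-1/3*(-12) + 6*(-17))**2 = (4 - 102)**2 = (-98)**2 = 9604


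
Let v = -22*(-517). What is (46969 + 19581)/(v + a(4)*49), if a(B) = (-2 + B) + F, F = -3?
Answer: 2662/453 ≈ 5.8764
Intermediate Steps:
a(B) = -5 + B (a(B) = (-2 + B) - 3 = -5 + B)
v = 11374
(46969 + 19581)/(v + a(4)*49) = (46969 + 19581)/(11374 + (-5 + 4)*49) = 66550/(11374 - 1*49) = 66550/(11374 - 49) = 66550/11325 = 66550*(1/11325) = 2662/453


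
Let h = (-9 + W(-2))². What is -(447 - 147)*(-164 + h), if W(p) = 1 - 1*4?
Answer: 6000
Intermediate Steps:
W(p) = -3 (W(p) = 1 - 4 = -3)
h = 144 (h = (-9 - 3)² = (-12)² = 144)
-(447 - 147)*(-164 + h) = -(447 - 147)*(-164 + 144) = -300*(-20) = -1*(-6000) = 6000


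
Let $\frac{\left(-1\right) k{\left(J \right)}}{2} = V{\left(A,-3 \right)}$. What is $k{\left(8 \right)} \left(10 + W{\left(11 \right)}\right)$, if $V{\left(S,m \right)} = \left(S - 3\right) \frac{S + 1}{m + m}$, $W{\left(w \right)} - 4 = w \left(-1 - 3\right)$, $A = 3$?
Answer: $0$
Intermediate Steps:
$W{\left(w \right)} = 4 - 4 w$ ($W{\left(w \right)} = 4 + w \left(-1 - 3\right) = 4 + w \left(-4\right) = 4 - 4 w$)
$V{\left(S,m \right)} = \frac{\left(1 + S\right) \left(-3 + S\right)}{2 m}$ ($V{\left(S,m \right)} = \left(-3 + S\right) \frac{1 + S}{2 m} = \frac{\left(1 + S\right) \left(-3 + S\right)}{2 m}$)
$k{\left(J \right)} = 0$ ($k{\left(J \right)} = - 2 \frac{-3 + 3^{2} - 6}{2 \left(-3\right)} = - 2 \cdot \frac{1}{2} \left(- \frac{1}{3}\right) \left(-3 + 9 - 6\right) = - 2 \cdot \frac{1}{2} \left(- \frac{1}{3}\right) 0 = \left(-2\right) 0 = 0$)
$k{\left(8 \right)} \left(10 + W{\left(11 \right)}\right) = 0 \left(10 + \left(4 - 44\right)\right) = 0 \left(10 - 40\right) = 0 \left(-30\right) = 0$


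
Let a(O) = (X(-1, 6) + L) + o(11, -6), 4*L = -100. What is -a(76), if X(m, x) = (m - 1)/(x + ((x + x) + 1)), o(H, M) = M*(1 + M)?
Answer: -93/19 ≈ -4.8947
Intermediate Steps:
L = -25 (L = (1/4)*(-100) = -25)
X(m, x) = (-1 + m)/(1 + 3*x) (X(m, x) = (-1 + m)/(x + (2*x + 1)) = (-1 + m)/(x + (1 + 2*x)) = (-1 + m)/(1 + 3*x))
a(O) = 93/19 (a(O) = ((-1 - 1)/(1 + 3*6) - 25) - 6*(1 - 6) = (-2/(1 + 18) - 25) - 6*(-5) = (-2/19 - 25) + 30 = -477/19 + 30 = 93/19)
-a(76) = -1*93/19 = -93/19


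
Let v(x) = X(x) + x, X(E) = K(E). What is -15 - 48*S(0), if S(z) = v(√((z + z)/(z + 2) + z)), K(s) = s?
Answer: -15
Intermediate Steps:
X(E) = E
v(x) = 2*x (v(x) = x + x = 2*x)
S(z) = 2*√(z + 2*z/(2 + z)) (S(z) = 2*√((z + z)/(z + 2) + z) = 2*√((2*z)/(2 + z) + z) = 2*√(2*z/(2 + z) + z) = 2*√(z + 2*z/(2 + z)))
-15 - 48*S(0) = -15 - 96*√(0*(4 + 0)/(2 + 0)) = -15 - 96*√(0*4/2) = -15 - 96*√(0*(½)*4) = -15 - 96*√0 = -15 - 96*0 = -15 - 48*0 = -15 + 0 = -15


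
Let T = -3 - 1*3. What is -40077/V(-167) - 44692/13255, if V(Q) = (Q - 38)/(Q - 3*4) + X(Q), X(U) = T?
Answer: 8640877847/1047145 ≈ 8251.8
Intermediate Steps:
T = -6 (T = -3 - 3 = -6)
X(U) = -6
V(Q) = -6 + (-38 + Q)/(-12 + Q) (V(Q) = (Q - 38)/(Q - 3*4) - 6 = (-38 + Q)/(Q - 12) - 6 = (-38 + Q)/(-12 + Q) - 6 = -6 + (-38 + Q)/(-12 + Q))
-40077/V(-167) - 44692/13255 = -40077*(-12 - 167)/(34 - 5*(-167)) - 44692/13255 = -40077*(-179/(34 + 835)) - 44692*1/13255 = -40077/((-1/179*869)) - 44692/13255 = -40077/(-869/179) - 44692/13255 = -40077*(-179/869) - 44692/13255 = 7173783/869 - 44692/13255 = 8640877847/1047145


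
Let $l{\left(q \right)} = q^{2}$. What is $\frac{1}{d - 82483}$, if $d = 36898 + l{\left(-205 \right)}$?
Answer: $- \frac{1}{3560} \approx -0.0002809$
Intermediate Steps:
$d = 78923$ ($d = 36898 + \left(-205\right)^{2} = 36898 + 42025 = 78923$)
$\frac{1}{d - 82483} = \frac{1}{78923 - 82483} = \frac{1}{-3560} = - \frac{1}{3560}$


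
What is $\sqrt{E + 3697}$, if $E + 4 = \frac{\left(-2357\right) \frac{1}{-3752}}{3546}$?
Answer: $\frac{\sqrt{4539624783616909}}{1108716} \approx 60.77$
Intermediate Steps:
$E = - \frac{53216011}{13304592}$ ($E = -4 + \frac{\left(-2357\right) \frac{1}{-3752}}{3546} = -4 + \left(-2357\right) \left(- \frac{1}{3752}\right) \frac{1}{3546} = -4 + \frac{2357}{3752} \cdot \frac{1}{3546} = -4 + \frac{2357}{13304592} = - \frac{53216011}{13304592} \approx -3.9998$)
$\sqrt{E + 3697} = \sqrt{- \frac{53216011}{13304592} + 3697} = \sqrt{\frac{49133860613}{13304592}} = \frac{\sqrt{4539624783616909}}{1108716}$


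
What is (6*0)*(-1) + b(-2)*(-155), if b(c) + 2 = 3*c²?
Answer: -1550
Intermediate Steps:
b(c) = -2 + 3*c²
(6*0)*(-1) + b(-2)*(-155) = (6*0)*(-1) + (-2 + 3*(-2)²)*(-155) = 0*(-1) + (-2 + 3*4)*(-155) = 0 + (-2 + 12)*(-155) = 0 + 10*(-155) = 0 - 1550 = -1550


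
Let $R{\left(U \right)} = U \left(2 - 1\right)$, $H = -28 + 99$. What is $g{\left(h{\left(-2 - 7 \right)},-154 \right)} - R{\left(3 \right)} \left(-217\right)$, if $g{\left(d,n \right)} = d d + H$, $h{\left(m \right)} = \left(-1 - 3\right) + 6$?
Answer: $726$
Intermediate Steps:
$h{\left(m \right)} = 2$ ($h{\left(m \right)} = -4 + 6 = 2$)
$H = 71$
$g{\left(d,n \right)} = 71 + d^{2}$ ($g{\left(d,n \right)} = d d + 71 = d^{2} + 71 = 71 + d^{2}$)
$R{\left(U \right)} = U$ ($R{\left(U \right)} = U 1 = U$)
$g{\left(h{\left(-2 - 7 \right)},-154 \right)} - R{\left(3 \right)} \left(-217\right) = \left(71 + 2^{2}\right) - 3 \left(-217\right) = \left(71 + 4\right) - -651 = 75 + 651 = 726$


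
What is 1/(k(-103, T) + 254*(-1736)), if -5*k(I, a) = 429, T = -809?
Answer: -5/2205149 ≈ -2.2674e-6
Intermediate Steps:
k(I, a) = -429/5 (k(I, a) = -⅕*429 = -429/5)
1/(k(-103, T) + 254*(-1736)) = 1/(-429/5 + 254*(-1736)) = 1/(-429/5 - 440944) = 1/(-2205149/5) = -5/2205149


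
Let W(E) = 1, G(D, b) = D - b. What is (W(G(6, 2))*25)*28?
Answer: 700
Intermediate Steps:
(W(G(6, 2))*25)*28 = (1*25)*28 = 25*28 = 700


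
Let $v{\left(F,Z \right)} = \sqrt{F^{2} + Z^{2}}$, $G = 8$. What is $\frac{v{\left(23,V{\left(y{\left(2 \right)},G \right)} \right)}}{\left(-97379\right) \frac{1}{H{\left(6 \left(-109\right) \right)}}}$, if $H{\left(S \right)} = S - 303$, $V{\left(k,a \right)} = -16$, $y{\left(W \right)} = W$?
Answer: $\frac{957 \sqrt{785}}{97379} \approx 0.27535$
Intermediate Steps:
$H{\left(S \right)} = -303 + S$
$\frac{v{\left(23,V{\left(y{\left(2 \right)},G \right)} \right)}}{\left(-97379\right) \frac{1}{H{\left(6 \left(-109\right) \right)}}} = \frac{\sqrt{23^{2} + \left(-16\right)^{2}}}{\left(-97379\right) \frac{1}{-303 + 6 \left(-109\right)}} = \frac{\sqrt{529 + 256}}{\left(-97379\right) \frac{1}{-303 - 654}} = \frac{\sqrt{785}}{\left(-97379\right) \frac{1}{-957}} = \frac{\sqrt{785}}{\left(-97379\right) \left(- \frac{1}{957}\right)} = \frac{\sqrt{785}}{\frac{97379}{957}} = \sqrt{785} \cdot \frac{957}{97379} = \frac{957 \sqrt{785}}{97379}$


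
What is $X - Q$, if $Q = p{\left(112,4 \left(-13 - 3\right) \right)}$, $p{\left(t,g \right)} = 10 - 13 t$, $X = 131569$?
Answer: $133015$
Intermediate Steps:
$Q = -1446$ ($Q = 10 - 1456 = -1446$)
$X - Q = 131569 - -1446 = 131569 + 1446 = 133015$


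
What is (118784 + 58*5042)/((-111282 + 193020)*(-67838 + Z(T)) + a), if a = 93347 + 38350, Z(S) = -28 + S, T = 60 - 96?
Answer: -411220/5550041979 ≈ -7.4093e-5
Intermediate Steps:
T = -36
a = 131697
(118784 + 58*5042)/((-111282 + 193020)*(-67838 + Z(T)) + a) = (118784 + 58*5042)/((-111282 + 193020)*(-67838 + (-28 - 36)) + 131697) = (118784 + 292436)/(81738*(-67838 - 64) + 131697) = 411220/(81738*(-67902) + 131697) = 411220/(-5550173676 + 131697) = 411220/(-5550041979) = 411220*(-1/5550041979) = -411220/5550041979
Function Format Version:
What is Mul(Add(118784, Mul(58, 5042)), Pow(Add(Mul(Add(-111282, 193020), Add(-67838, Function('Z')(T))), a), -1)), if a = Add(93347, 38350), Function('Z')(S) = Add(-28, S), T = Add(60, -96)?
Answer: Rational(-411220, 5550041979) ≈ -7.4093e-5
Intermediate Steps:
T = -36
a = 131697
Mul(Add(118784, Mul(58, 5042)), Pow(Add(Mul(Add(-111282, 193020), Add(-67838, Function('Z')(T))), a), -1)) = Mul(Add(118784, Mul(58, 5042)), Pow(Add(Mul(Add(-111282, 193020), Add(-67838, Add(-28, -36))), 131697), -1)) = Mul(Add(118784, 292436), Pow(Add(Mul(81738, Add(-67838, -64)), 131697), -1)) = Mul(411220, Pow(Add(Mul(81738, -67902), 131697), -1)) = Mul(411220, Pow(Add(-5550173676, 131697), -1)) = Mul(411220, Pow(-5550041979, -1)) = Mul(411220, Rational(-1, 5550041979)) = Rational(-411220, 5550041979)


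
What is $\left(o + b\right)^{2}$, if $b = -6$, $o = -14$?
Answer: $400$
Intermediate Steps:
$\left(o + b\right)^{2} = \left(-14 - 6\right)^{2} = \left(-20\right)^{2} = 400$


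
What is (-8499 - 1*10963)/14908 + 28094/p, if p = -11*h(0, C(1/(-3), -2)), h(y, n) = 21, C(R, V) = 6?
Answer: -19241867/156534 ≈ -122.92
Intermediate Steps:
p = -231 (p = -11*21 = -231)
(-8499 - 1*10963)/14908 + 28094/p = (-8499 - 1*10963)/14908 + 28094/(-231) = (-8499 - 10963)*(1/14908) + 28094*(-1/231) = -19462*1/14908 - 2554/21 = -9731/7454 - 2554/21 = -19241867/156534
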